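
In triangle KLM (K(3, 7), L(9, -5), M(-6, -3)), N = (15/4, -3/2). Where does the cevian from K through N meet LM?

Barycentric coordinates of N with respect to KLM: (1/4, 1/2, 1/4).
On side LM the K-coordinate is zero; dropping N's K-weight 1/4 and renormalizing the remaining 1/2 : 1/4 gives weights 2/3, 1/3 on L, M.
J = (2/3)·(9, -5) + (1/3)·(-6, -3) = (4, -13/3).

(4, -13/3)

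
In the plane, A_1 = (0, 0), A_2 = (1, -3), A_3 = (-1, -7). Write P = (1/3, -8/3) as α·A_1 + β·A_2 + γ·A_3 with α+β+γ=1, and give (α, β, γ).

Signed area of the reference triangle: [A_1A_2A_3] = ½·(0·(-3−(-7)) + 1·(-7−0) + (-1)·(0−(-3))) = ½·(0 − 7 − 3) = -5.
[PA_2A_3] = ½·((1/3)·(-3−(-7)) + 1·(-7−(-8/3)) + (-1)·(-8/3−(-3))) = ½·(4/3 − 13/3 − 1/3) = -5/3, so the A_1-coordinate is (-5/3)/(-5) = 1/3.
[A_1PA_3] = ½·(0·(-8/3−(-7)) + (1/3)·(-7−0) + (-1)·(0−(-8/3))) = ½·(0 − 7/3 − 8/3) = -5/2, so the A_2-coordinate is 1/2.
[A_1A_2P] = ½·(0·(-3−(-8/3)) + 1·(-8/3−0) + (1/3)·(0−(-3))) = ½·(0 − 8/3 + 1) = -5/6, so the A_3-coordinate is 1/6.

(1/3, 1/2, 1/6)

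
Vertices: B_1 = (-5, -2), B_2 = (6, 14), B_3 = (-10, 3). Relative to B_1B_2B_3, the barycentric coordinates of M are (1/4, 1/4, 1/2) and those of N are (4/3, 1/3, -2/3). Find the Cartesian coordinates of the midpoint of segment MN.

(-11/8, 9/4)

Barycentric coordinates of the midpoint are the average: (19/24, 7/24, -1/12).
Converting: (19/24)·B_1 + (7/24)·B_2 + (-1/12)·B_3 = (-11/8, 9/4).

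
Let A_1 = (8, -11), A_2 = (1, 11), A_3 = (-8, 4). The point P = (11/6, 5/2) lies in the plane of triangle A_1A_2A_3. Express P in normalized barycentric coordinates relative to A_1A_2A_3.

Signed area of the reference triangle: [A_1A_2A_3] = ½·(8·(11−4) + 1·(4−(-11)) + (-8)·(-11−11)) = ½·(56 + 15 + 176) = 247/2.
[PA_2A_3] = ½·((11/6)·(11−4) + 1·(4−(5/2)) + (-8)·(5/2−11)) = ½·(77/6 + 3/2 + 68) = 247/6, so the A_1-coordinate is (247/6)/(247/2) = 1/3.
[A_1PA_3] = ½·(8·(5/2−4) + (11/6)·(4−(-11)) + (-8)·(-11−(5/2))) = ½·(-12 + 55/2 + 108) = 247/4, so the A_2-coordinate is 1/2.
[A_1A_2P] = ½·(8·(11−(5/2)) + 1·(5/2−(-11)) + (11/6)·(-11−11)) = ½·(68 + 27/2 − 121/3) = 247/12, so the A_3-coordinate is 1/6.
Check: 1/3 + 1/2 + 1/6 = 1.

(1/3, 1/2, 1/6)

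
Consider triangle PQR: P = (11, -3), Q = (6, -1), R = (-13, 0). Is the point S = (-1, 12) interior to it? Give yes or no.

no

Barycentric coordinates of S: (-80/11, 108/11, -17/11).
The three coordinates are negative, positive, negative; a point is interior exactly when all three are positive.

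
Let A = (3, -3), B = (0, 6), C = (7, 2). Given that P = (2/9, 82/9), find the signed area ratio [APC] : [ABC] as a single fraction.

11/9

[ABC] = ½·(3·(6−2) + 0·(2−(-3)) + 7·(-3−6)) = ½·(12 + 0 − 63) = -51/2.
[APC] = ½·(3·(82/9−2) + (2/9)·(2−(-3)) + 7·(-3−(82/9))) = ½·(64/3 + 10/9 − 763/9) = -187/6, so the ratio is (-187/6)/(-51/2) = 11/9.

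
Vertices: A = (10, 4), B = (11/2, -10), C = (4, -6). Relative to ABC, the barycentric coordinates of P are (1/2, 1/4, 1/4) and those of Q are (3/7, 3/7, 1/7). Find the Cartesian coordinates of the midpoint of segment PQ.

Barycentric coordinates of the midpoint are the average: (13/28, 19/56, 11/56).
Converting: (13/28)·A + (19/56)·B + (11/56)·C = (817/112, -19/7).

(817/112, -19/7)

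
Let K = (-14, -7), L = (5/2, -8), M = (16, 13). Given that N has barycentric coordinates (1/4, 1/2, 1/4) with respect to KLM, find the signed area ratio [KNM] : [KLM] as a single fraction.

1/2

The signed ratio [KNM]/[KLM] equals the barycentric coordinate of N at vertex L, which is 1/2.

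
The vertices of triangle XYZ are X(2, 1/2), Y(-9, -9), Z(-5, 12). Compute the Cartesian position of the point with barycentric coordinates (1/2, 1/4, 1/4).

(-5/2, 1)

W = (1/2)·X + (1/4)·Y + (1/4)·Z.
x-coordinate: (1/2)·2 + (1/4)·(-9) + (1/4)·(-5) = -5/2.
y-coordinate: (1/2)·(1/2) + (1/4)·(-9) + (1/4)·12 = 1.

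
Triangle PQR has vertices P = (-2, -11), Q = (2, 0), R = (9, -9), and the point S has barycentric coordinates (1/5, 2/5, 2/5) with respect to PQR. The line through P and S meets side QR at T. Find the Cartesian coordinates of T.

(11/2, -9/2)

Line PS meets QR where the P-coordinate vanishes; zeroing S's P-weight and renormalizing leaves Q, R-weights 2/5 : 2/5 → (1/2, 1/2).
So T = (1/2)·Q + (1/2)·R = (11/2, -9/2).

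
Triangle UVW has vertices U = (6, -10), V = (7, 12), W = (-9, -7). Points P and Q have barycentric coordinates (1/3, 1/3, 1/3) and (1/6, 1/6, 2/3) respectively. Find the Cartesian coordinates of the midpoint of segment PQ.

Barycentric coordinates of the midpoint are the average: (1/4, 1/4, 1/2).
Converting: (1/4)·U + (1/4)·V + (1/2)·W = (-5/4, -3).

(-5/4, -3)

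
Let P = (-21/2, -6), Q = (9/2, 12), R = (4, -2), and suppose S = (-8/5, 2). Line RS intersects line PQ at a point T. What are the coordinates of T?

Barycentric coordinates of S with respect to PQR: (2/5, 2/5, 1/5).
On side PQ the R-coordinate is zero; dropping S's R-weight 1/5 and renormalizing the remaining 2/5 : 2/5 gives weights 1/2, 1/2 on P, Q.
T = (1/2)·(-21/2, -6) + (1/2)·(9/2, 12) = (-3, 3).

(-3, 3)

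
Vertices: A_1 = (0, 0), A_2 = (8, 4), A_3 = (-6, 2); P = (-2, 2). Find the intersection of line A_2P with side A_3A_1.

Barycentric coordinates of P with respect to A_1A_2A_3: (1/5, 1/5, 3/5).
On side A_3A_1 the A_2-coordinate is zero; dropping P's A_2-weight 1/5 and renormalizing the remaining 3/5 : 1/5 gives weights 3/4, 1/4 on A_3, A_1.
Q = (3/4)·(-6, 2) + (1/4)·(0, 0) = (-9/2, 3/2).

(-9/2, 3/2)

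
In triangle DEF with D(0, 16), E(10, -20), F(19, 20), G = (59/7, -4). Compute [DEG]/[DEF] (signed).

[DEF] = ½·(0·(-20−20) + 10·(20−16) + 19·(16−(-20))) = ½·(0 + 40 + 684) = 362.
[DEG] = ½·(0·(-20−(-4)) + 10·(-4−16) + (59/7)·(16−(-20))) = ½·(0 − 200 + 2124/7) = 362/7, so the ratio is (362/7)/362 = 1/7.

1/7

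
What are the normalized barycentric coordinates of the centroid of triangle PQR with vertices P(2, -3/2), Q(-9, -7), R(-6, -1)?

(1/3, 1/3, 1/3)

The centroid is the average of the vertices, so each weight is 1/3.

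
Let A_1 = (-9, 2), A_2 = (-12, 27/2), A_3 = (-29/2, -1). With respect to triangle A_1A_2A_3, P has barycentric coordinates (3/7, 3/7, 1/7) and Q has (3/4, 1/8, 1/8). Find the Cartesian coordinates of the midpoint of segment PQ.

(-2367/224, 153/32)

Barycentric coordinates of the midpoint are the average: (33/56, 31/112, 15/112).
Converting: (33/56)·A_1 + (31/112)·A_2 + (15/112)·A_3 = (-2367/224, 153/32).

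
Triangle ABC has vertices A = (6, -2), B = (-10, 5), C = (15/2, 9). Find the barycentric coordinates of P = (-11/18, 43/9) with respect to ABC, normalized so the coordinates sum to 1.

(2/9, 4/9, 1/3)

Signed area of the reference triangle: [ABC] = ½·(6·(5−9) + (-10)·(9−(-2)) + (15/2)·(-2−5)) = ½·(-24 − 110 − 105/2) = -373/4.
[PBC] = ½·((-11/18)·(5−9) + (-10)·(9−(43/9)) + (15/2)·(43/9−5)) = ½·(22/9 − 380/9 − 5/3) = -373/18, so the A-coordinate is (-373/18)/(-373/4) = 2/9.
[APC] = ½·(6·(43/9−9) + (-11/18)·(9−(-2)) + (15/2)·(-2−(43/9))) = ½·(-76/3 − 121/18 − 305/6) = -373/9, so the B-coordinate is 4/9.
[ABP] = ½·(6·(5−(43/9)) + (-10)·(43/9−(-2)) + (-11/18)·(-2−5)) = ½·(4/3 − 610/9 + 77/18) = -373/12, so the C-coordinate is 1/3.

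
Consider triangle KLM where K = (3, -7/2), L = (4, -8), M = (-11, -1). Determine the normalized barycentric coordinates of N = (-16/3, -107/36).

Signed area of the reference triangle: [KLM] = ½·(3·(-8−(-1)) + 4·(-1−(-7/2)) + (-11)·(-7/2−(-8))) = ½·(-21 + 10 − 99/2) = -121/4.
[NLM] = ½·((-16/3)·(-8−(-1)) + 4·(-1−(-107/36)) + (-11)·(-107/36−(-8))) = ½·(112/3 + 71/9 − 1991/36) = -121/24, so the K-coordinate is (-121/24)/(-121/4) = 1/6.
[KNM] = ½·(3·(-107/36−(-1)) + (-16/3)·(-1−(-7/2)) + (-11)·(-7/2−(-107/36))) = ½·(-71/12 − 40/3 + 209/36) = -121/18, so the L-coordinate is 2/9.
[KLN] = ½·(3·(-8−(-107/36)) + 4·(-107/36−(-7/2)) + (-16/3)·(-7/2−(-8))) = ½·(-181/12 + 19/9 − 24) = -1331/72, so the M-coordinate is 11/18.
Check: 1/6 + 2/9 + 11/18 = 1.

(1/6, 2/9, 11/18)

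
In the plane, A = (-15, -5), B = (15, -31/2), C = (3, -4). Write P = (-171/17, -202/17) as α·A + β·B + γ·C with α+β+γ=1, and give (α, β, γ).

Signed area of the reference triangle: [ABC] = ½·((-15)·(-31/2−(-4)) + 15·(-4−(-5)) + 3·(-5−(-31/2))) = ½·(345/2 + 15 + 63/2) = 219/2.
[PBC] = ½·((-171/17)·(-31/2−(-4)) + 15·(-4−(-202/17)) + 3·(-202/17−(-31/2))) = ½·(3933/34 + 2010/17 + 369/34) = 4161/34, so the A-coordinate is (4161/34)/(219/2) = 19/17.
[APC] = ½·((-15)·(-202/17−(-4)) + (-171/17)·(-4−(-5)) + 3·(-5−(-202/17))) = ½·(2010/17 − 171/17 + 351/17) = 1095/17, so the B-coordinate is 10/17.
[ABP] = ½·((-15)·(-31/2−(-202/17)) + 15·(-202/17−(-5)) + (-171/17)·(-5−(-31/2))) = ½·(1845/34 − 1755/17 − 3591/34) = -1314/17, so the C-coordinate is -12/17.
Check: 19/17 + 10/17 − 12/17 = 1.

(19/17, 10/17, -12/17)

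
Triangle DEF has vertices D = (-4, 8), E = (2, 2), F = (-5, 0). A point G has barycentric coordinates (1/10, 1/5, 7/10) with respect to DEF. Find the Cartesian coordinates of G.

(-7/2, 6/5)

G = (1/10)·D + (1/5)·E + (7/10)·F.
x-coordinate: (1/10)·(-4) + (1/5)·2 + (7/10)·(-5) = -7/2.
y-coordinate: (1/10)·8 + (1/5)·2 + (7/10)·0 = 6/5.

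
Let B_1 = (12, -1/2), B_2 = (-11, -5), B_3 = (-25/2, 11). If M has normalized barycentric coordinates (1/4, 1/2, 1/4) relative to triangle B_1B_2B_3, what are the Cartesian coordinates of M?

M = (1/4)·B_1 + (1/2)·B_2 + (1/4)·B_3.
x-coordinate: (1/4)·12 + (1/2)·(-11) + (1/4)·(-25/2) = -45/8.
y-coordinate: (1/4)·(-1/2) + (1/2)·(-5) + (1/4)·11 = 1/8.

(-45/8, 1/8)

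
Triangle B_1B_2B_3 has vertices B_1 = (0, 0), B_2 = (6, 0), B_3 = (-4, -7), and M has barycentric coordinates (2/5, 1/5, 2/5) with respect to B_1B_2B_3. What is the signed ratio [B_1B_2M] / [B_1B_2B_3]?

The signed ratio [B_1B_2M]/[B_1B_2B_3] equals the barycentric coordinate of M at vertex B_3, which is 2/5.

2/5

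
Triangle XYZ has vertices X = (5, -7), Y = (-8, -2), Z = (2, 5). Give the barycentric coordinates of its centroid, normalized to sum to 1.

The centroid is the average of the vertices, so each weight is 1/3.

(1/3, 1/3, 1/3)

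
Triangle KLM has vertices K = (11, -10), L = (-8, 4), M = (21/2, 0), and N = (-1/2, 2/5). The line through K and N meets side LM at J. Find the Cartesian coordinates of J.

Barycentric coordinates of N with respect to KLM: (1/5, 3/5, 1/5).
On side LM the K-coordinate is zero; dropping N's K-weight 1/5 and renormalizing the remaining 3/5 : 1/5 gives weights 3/4, 1/4 on L, M.
J = (3/4)·(-8, 4) + (1/4)·(21/2, 0) = (-27/8, 3).

(-27/8, 3)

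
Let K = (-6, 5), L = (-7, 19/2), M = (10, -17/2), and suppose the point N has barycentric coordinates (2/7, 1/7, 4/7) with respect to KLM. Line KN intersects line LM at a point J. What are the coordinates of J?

(33/5, -49/10)

Line KN meets LM where the K-coordinate vanishes; zeroing N's K-weight and renormalizing leaves L, M-weights 1/7 : 4/7 → (1/5, 4/5).
So J = (1/5)·L + (4/5)·M = (33/5, -49/10).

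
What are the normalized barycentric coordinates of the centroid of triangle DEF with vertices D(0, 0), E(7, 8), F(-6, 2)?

(1/3, 1/3, 1/3)

The centroid is the average of the vertices, so each weight is 1/3.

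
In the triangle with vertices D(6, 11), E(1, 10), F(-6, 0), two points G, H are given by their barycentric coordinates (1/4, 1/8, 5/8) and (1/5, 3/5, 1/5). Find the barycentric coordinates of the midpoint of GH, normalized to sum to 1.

Since both coordinate triples sum to 1, the midpoint's barycentrics are the componentwise average.
(1/4+1/5)/2 = 9/40; similarly 29/80 and 33/80.

(9/40, 29/80, 33/80)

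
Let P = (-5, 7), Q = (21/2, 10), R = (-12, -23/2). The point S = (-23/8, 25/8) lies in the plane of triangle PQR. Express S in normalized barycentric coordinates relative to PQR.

Signed area of the reference triangle: [PQR] = ½·((-5)·(10−(-23/2)) + (21/2)·(-23/2−7) + (-12)·(7−10)) = ½·(-215/2 − 777/4 + 36) = -1063/8.
[SQR] = ½·((-23/8)·(10−(-23/2)) + (21/2)·(-23/2−(25/8)) + (-12)·(25/8−10)) = ½·(-989/16 − 2457/16 + 165/2) = -1063/16, so the P-coordinate is (-1063/16)/(-1063/8) = 1/2.
[PSR] = ½·((-5)·(25/8−(-23/2)) + (-23/8)·(-23/2−7) + (-12)·(7−(25/8))) = ½·(-585/8 + 851/16 − 93/2) = -1063/32, so the Q-coordinate is 1/4.
[PQS] = ½·((-5)·(10−(25/8)) + (21/2)·(25/8−7) + (-23/8)·(7−10)) = ½·(-275/8 − 651/16 + 69/8) = -1063/32, so the R-coordinate is 1/4.

(1/2, 1/4, 1/4)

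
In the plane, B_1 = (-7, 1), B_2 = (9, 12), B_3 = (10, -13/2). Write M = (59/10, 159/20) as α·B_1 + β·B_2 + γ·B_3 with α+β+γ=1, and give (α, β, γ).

Signed area of the reference triangle: [B_1B_2B_3] = ½·((-7)·(12−(-13/2)) + 9·(-13/2−1) + 10·(1−12)) = ½·(-259/2 − 135/2 − 110) = -307/2.
[MB_2B_3] = ½·((59/10)·(12−(-13/2)) + 9·(-13/2−(159/20)) + 10·(159/20−12)) = ½·(2183/20 − 2601/20 − 81/2) = -307/10, so the B_1-coordinate is (-307/10)/(-307/2) = 1/5.
[B_1MB_3] = ½·((-7)·(159/20−(-13/2)) + (59/10)·(-13/2−1) + 10·(1−(159/20))) = ½·(-2023/20 − 177/4 − 139/2) = -2149/20, so the B_2-coordinate is 7/10.
[B_1B_2M] = ½·((-7)·(12−(159/20)) + 9·(159/20−1) + (59/10)·(1−12)) = ½·(-567/20 + 1251/20 − 649/10) = -307/20, so the B_3-coordinate is 1/10.
Check: 1/5 + 7/10 + 1/10 = 1.

(1/5, 7/10, 1/10)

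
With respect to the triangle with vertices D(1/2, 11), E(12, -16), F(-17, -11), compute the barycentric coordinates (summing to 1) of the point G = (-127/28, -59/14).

Signed area of the reference triangle: [DEF] = ½·((1/2)·(-16−(-11)) + 12·(-11−11) + (-17)·(11−(-16))) = ½·(-5/2 − 264 − 459) = -1451/4.
[GEF] = ½·((-127/28)·(-16−(-11)) + 12·(-11−(-59/14)) + (-17)·(-59/14−(-16))) = ½·(635/28 − 570/7 − 2805/14) = -7255/56, so the D-coordinate is (-7255/56)/(-1451/4) = 5/14.
[DGF] = ½·((1/2)·(-59/14−(-11)) + (-127/28)·(-11−11) + (-17)·(11−(-59/14))) = ½·(95/28 + 1397/14 − 3621/14) = -4353/56, so the E-coordinate is 3/14.
[DEG] = ½·((1/2)·(-16−(-59/14)) + 12·(-59/14−11) + (-127/28)·(11−(-16))) = ½·(-165/28 − 1278/7 − 3429/28) = -4353/28, so the F-coordinate is 3/7.
Check: 5/14 + 3/14 + 3/7 = 1.

(5/14, 3/14, 3/7)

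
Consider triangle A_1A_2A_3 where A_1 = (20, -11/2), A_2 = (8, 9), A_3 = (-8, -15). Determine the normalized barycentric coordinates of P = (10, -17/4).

Signed area of the reference triangle: [A_1A_2A_3] = ½·(20·(9−(-15)) + 8·(-15−(-11/2)) + (-8)·(-11/2−9)) = ½·(480 − 76 + 116) = 260.
[PA_2A_3] = ½·(10·(9−(-15)) + 8·(-15−(-17/4)) + (-8)·(-17/4−9)) = ½·(240 − 86 + 106) = 130, so the A_1-coordinate is 130/260 = 1/2.
[A_1PA_3] = ½·(20·(-17/4−(-15)) + 10·(-15−(-11/2)) + (-8)·(-11/2−(-17/4))) = ½·(215 − 95 + 10) = 65, so the A_2-coordinate is 1/4.
[A_1A_2P] = ½·(20·(9−(-17/4)) + 8·(-17/4−(-11/2)) + 10·(-11/2−9)) = ½·(265 + 10 − 145) = 65, so the A_3-coordinate is 1/4.

(1/2, 1/4, 1/4)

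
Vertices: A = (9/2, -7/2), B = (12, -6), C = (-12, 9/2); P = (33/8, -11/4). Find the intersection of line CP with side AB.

Barycentric coordinates of P with respect to ABC: (1/4, 1/2, 1/4).
On side AB the C-coordinate is zero; dropping P's C-weight 1/4 and renormalizing the remaining 1/4 : 1/2 gives weights 1/3, 2/3 on A, B.
Q = (1/3)·(9/2, -7/2) + (2/3)·(12, -6) = (19/2, -31/6).

(19/2, -31/6)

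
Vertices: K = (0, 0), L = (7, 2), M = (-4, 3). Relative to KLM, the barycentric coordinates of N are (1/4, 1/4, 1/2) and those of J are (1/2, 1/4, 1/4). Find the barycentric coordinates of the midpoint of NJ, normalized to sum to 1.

(3/8, 1/4, 3/8)

Since both coordinate triples sum to 1, the midpoint's barycentrics are the componentwise average.
(1/4+1/2)/2 = 3/8; similarly 1/4 and 3/8.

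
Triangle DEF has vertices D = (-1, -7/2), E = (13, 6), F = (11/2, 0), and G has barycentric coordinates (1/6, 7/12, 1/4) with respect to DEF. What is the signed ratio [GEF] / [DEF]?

The signed ratio [GEF]/[DEF] equals the barycentric coordinate of G at vertex D, which is 1/6.

1/6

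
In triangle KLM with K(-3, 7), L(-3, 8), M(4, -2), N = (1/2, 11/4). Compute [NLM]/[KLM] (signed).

[KLM] = ½·((-3)·(8−(-2)) + (-3)·(-2−7) + 4·(7−8)) = ½·(-30 + 27 − 4) = -7/2.
[NLM] = ½·((1/2)·(8−(-2)) + (-3)·(-2−(11/4)) + 4·(11/4−8)) = ½·(5 + 57/4 − 21) = -7/8, so the ratio is (-7/8)/(-7/2) = 1/4.

1/4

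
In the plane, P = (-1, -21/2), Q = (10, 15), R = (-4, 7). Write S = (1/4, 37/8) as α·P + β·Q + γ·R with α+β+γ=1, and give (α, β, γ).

(1/4, 1/4, 1/2)

Signed area of the reference triangle: [PQR] = ½·((-1)·(15−7) + 10·(7−(-21/2)) + (-4)·(-21/2−15)) = ½·(-8 + 175 + 102) = 269/2.
[SQR] = ½·((1/4)·(15−7) + 10·(7−(37/8)) + (-4)·(37/8−15)) = ½·(2 + 95/4 + 83/2) = 269/8, so the P-coordinate is (269/8)/(269/2) = 1/4.
[PSR] = ½·((-1)·(37/8−7) + (1/4)·(7−(-21/2)) + (-4)·(-21/2−(37/8))) = ½·(19/8 + 35/8 + 121/2) = 269/8, so the Q-coordinate is 1/4.
[PQS] = ½·((-1)·(15−(37/8)) + 10·(37/8−(-21/2)) + (1/4)·(-21/2−15)) = ½·(-83/8 + 605/4 − 51/8) = 269/4, so the R-coordinate is 1/2.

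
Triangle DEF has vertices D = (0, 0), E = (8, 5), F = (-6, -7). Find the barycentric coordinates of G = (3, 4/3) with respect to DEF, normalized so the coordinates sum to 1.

Signed area of the reference triangle: [DEF] = ½·(0·(5−(-7)) + 8·(-7−0) + (-6)·(0−5)) = ½·(0 − 56 + 30) = -13.
[GEF] = ½·(3·(5−(-7)) + 8·(-7−(4/3)) + (-6)·(4/3−5)) = ½·(36 − 200/3 + 22) = -13/3, so the D-coordinate is (-13/3)/(-13) = 1/3.
[DGF] = ½·(0·(4/3−(-7)) + 3·(-7−0) + (-6)·(0−(4/3))) = ½·(0 − 21 + 8) = -13/2, so the E-coordinate is 1/2.
[DEG] = ½·(0·(5−(4/3)) + 8·(4/3−0) + 3·(0−5)) = ½·(0 + 32/3 − 15) = -13/6, so the F-coordinate is 1/6.

(1/3, 1/2, 1/6)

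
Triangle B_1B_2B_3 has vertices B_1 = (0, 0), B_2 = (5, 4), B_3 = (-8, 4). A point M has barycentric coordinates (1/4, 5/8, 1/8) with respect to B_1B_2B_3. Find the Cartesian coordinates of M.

(17/8, 3)

M = (1/4)·B_1 + (5/8)·B_2 + (1/8)·B_3.
x-coordinate: (1/4)·0 + (5/8)·5 + (1/8)·(-8) = 17/8.
y-coordinate: (1/4)·0 + (5/8)·4 + (1/8)·4 = 3.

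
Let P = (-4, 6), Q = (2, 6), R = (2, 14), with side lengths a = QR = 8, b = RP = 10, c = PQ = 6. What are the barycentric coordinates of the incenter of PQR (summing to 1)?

The incenter has barycentric coordinates proportional to the opposite side lengths: (8 : 10 : 6).
Normalizing by 8+10+6 = 24 gives (1/3, 5/12, 1/4).

(1/3, 5/12, 1/4)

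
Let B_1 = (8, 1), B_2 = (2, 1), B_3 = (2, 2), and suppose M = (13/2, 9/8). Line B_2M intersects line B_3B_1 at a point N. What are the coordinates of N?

Barycentric coordinates of M with respect to B_1B_2B_3: (3/4, 1/8, 1/8).
On side B_3B_1 the B_2-coordinate is zero; dropping M's B_2-weight 1/8 and renormalizing the remaining 1/8 : 3/4 gives weights 1/7, 6/7 on B_3, B_1.
N = (1/7)·(2, 2) + (6/7)·(8, 1) = (50/7, 8/7).

(50/7, 8/7)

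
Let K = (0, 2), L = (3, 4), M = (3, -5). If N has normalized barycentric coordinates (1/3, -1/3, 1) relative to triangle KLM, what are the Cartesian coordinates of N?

N = (1/3)·K + (-1/3)·L + 1·M.
x-coordinate: (1/3)·0 + (-1/3)·3 + 1·3 = 2.
y-coordinate: (1/3)·2 + (-1/3)·4 + 1·(-5) = -17/3.

(2, -17/3)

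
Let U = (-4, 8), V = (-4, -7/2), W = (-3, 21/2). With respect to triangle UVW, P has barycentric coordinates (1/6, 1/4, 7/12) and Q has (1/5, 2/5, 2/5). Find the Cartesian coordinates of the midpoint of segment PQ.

(-421/120, 659/120)

Barycentric coordinates of the midpoint are the average: (11/60, 13/40, 59/120).
Converting: (11/60)·U + (13/40)·V + (59/120)·W = (-421/120, 659/120).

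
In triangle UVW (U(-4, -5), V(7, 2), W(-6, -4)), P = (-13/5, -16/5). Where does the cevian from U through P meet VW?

(-5/3, -2)

Barycentric coordinates of P with respect to UVW: (2/5, 1/5, 2/5).
On side VW the U-coordinate is zero; dropping P's U-weight 2/5 and renormalizing the remaining 1/5 : 2/5 gives weights 1/3, 2/3 on V, W.
Q = (1/3)·(7, 2) + (2/3)·(-6, -4) = (-5/3, -2).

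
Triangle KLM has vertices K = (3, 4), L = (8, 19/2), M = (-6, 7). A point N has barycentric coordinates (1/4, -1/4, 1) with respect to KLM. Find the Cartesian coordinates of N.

(-29/4, 45/8)

N = (1/4)·K + (-1/4)·L + 1·M.
x-coordinate: (1/4)·3 + (-1/4)·8 + 1·(-6) = -29/4.
y-coordinate: (1/4)·4 + (-1/4)·(19/2) + 1·7 = 45/8.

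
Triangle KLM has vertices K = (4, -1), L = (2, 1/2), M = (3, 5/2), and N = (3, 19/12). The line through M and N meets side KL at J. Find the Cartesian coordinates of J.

Barycentric coordinates of N with respect to KLM: (1/6, 1/6, 2/3).
On side KL the M-coordinate is zero; dropping N's M-weight 2/3 and renormalizing the remaining 1/6 : 1/6 gives weights 1/2, 1/2 on K, L.
J = (1/2)·(4, -1) + (1/2)·(2, 1/2) = (3, -1/4).

(3, -1/4)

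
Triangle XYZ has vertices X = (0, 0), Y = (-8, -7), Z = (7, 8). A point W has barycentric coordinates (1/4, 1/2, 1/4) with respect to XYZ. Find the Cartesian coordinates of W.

(-9/4, -3/2)

W = (1/4)·X + (1/2)·Y + (1/4)·Z.
x-coordinate: (1/4)·0 + (1/2)·(-8) + (1/4)·7 = -9/4.
y-coordinate: (1/4)·0 + (1/2)·(-7) + (1/4)·8 = -3/2.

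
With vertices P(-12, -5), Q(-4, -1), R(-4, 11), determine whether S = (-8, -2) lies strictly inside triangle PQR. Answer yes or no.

yes

Barycentric coordinates of S: (1/2, 5/12, 1/12).
The three coordinates are positive, positive, positive; a point is interior exactly when all three are positive.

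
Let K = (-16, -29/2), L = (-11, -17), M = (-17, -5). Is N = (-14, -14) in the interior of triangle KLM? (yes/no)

Barycentric coordinates of N: (2/5, 13/30, 1/6).
The three coordinates are positive, positive, positive; a point is interior exactly when all three are positive.

yes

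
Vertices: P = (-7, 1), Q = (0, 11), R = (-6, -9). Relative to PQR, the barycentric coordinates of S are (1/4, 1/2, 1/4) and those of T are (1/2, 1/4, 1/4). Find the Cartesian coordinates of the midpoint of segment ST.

Barycentric coordinates of the midpoint are the average: (3/8, 3/8, 1/4).
Converting: (3/8)·P + (3/8)·Q + (1/4)·R = (-33/8, 9/4).

(-33/8, 9/4)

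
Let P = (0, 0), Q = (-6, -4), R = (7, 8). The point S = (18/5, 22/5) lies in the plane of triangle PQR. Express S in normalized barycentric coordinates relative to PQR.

Signed area of the reference triangle: [PQR] = ½·(0·(-4−8) + (-6)·(8−0) + 7·(0−(-4))) = ½·(0 − 48 + 28) = -10.
[SQR] = ½·((18/5)·(-4−8) + (-6)·(8−(22/5)) + 7·(22/5−(-4))) = ½·(-216/5 − 108/5 + 294/5) = -3, so the P-coordinate is (-3)/(-10) = 3/10.
[PSR] = ½·(0·(22/5−8) + (18/5)·(8−0) + 7·(0−(22/5))) = ½·(0 + 144/5 − 154/5) = -1, so the Q-coordinate is 1/10.
[PQS] = ½·(0·(-4−(22/5)) + (-6)·(22/5−0) + (18/5)·(0−(-4))) = ½·(0 − 132/5 + 72/5) = -6, so the R-coordinate is 3/5.
Check: 3/10 + 1/10 + 3/5 = 1.

(3/10, 1/10, 3/5)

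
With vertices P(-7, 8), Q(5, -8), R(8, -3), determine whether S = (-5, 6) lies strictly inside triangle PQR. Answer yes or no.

Barycentric coordinates of S: (23/27, 2/27, 2/27).
The three coordinates are positive, positive, positive; a point is interior exactly when all three are positive.

yes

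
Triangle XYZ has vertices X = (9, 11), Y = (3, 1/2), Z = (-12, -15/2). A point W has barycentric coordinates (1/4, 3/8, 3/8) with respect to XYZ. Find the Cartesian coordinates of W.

(-9/8, 1/8)

W = (1/4)·X + (3/8)·Y + (3/8)·Z.
x-coordinate: (1/4)·9 + (3/8)·3 + (3/8)·(-12) = -9/8.
y-coordinate: (1/4)·11 + (3/8)·(1/2) + (3/8)·(-15/2) = 1/8.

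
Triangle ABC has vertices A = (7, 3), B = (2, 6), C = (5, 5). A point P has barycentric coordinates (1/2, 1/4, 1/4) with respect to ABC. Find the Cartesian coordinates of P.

(21/4, 17/4)

P = (1/2)·A + (1/4)·B + (1/4)·C.
x-coordinate: (1/2)·7 + (1/4)·2 + (1/4)·5 = 21/4.
y-coordinate: (1/2)·3 + (1/4)·6 + (1/4)·5 = 17/4.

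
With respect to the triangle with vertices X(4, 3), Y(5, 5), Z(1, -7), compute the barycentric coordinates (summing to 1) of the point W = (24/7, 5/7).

Signed area of the reference triangle: [XYZ] = ½·(4·(5−(-7)) + 5·(-7−3) + 1·(3−5)) = ½·(48 − 50 − 2) = -2.
[WYZ] = ½·((24/7)·(5−(-7)) + 5·(-7−(5/7)) + 1·(5/7−5)) = ½·(288/7 − 270/7 − 30/7) = -6/7, so the X-coordinate is (-6/7)/(-2) = 3/7.
[XWZ] = ½·(4·(5/7−(-7)) + (24/7)·(-7−3) + 1·(3−(5/7))) = ½·(216/7 − 240/7 + 16/7) = -4/7, so the Y-coordinate is 2/7.
[XYW] = ½·(4·(5−(5/7)) + 5·(5/7−3) + (24/7)·(3−5)) = ½·(120/7 − 80/7 − 48/7) = -4/7, so the Z-coordinate is 2/7.
Check: 3/7 + 2/7 + 2/7 = 1.

(3/7, 2/7, 2/7)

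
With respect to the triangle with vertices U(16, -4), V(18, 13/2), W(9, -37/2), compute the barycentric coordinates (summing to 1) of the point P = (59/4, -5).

Signed area of the reference triangle: [UVW] = ½·(16·(13/2−(-37/2)) + 18·(-37/2−(-4)) + 9·(-4−(13/2))) = ½·(400 − 261 − 189/2) = 89/4.
[PVW] = ½·((59/4)·(13/2−(-37/2)) + 18·(-37/2−(-5)) + 9·(-5−(13/2))) = ½·(1475/4 − 243 − 207/2) = 89/8, so the U-coordinate is (89/8)/(89/4) = 1/2.
[UPW] = ½·(16·(-5−(-37/2)) + (59/4)·(-37/2−(-4)) + 9·(-4−(-5))) = ½·(216 − 1711/8 + 9) = 89/16, so the V-coordinate is 1/4.
[UVP] = ½·(16·(13/2−(-5)) + 18·(-5−(-4)) + (59/4)·(-4−(13/2))) = ½·(184 − 18 − 1239/8) = 89/16, so the W-coordinate is 1/4.

(1/2, 1/4, 1/4)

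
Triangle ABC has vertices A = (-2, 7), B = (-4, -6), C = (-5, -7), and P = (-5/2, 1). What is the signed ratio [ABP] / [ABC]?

[ABC] = ½·((-2)·(-6−(-7)) + (-4)·(-7−7) + (-5)·(7−(-6))) = ½·(-2 + 56 − 65) = -11/2.
[ABP] = ½·((-2)·(-6−1) + (-4)·(1−7) + (-5/2)·(7−(-6))) = ½·(14 + 24 − 65/2) = 11/4, so the ratio is (11/4)/(-11/2) = -1/2.

-1/2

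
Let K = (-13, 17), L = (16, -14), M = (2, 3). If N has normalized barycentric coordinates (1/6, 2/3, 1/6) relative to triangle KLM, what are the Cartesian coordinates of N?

(53/6, -6)

N = (1/6)·K + (2/3)·L + (1/6)·M.
x-coordinate: (1/6)·(-13) + (2/3)·16 + (1/6)·2 = 53/6.
y-coordinate: (1/6)·17 + (2/3)·(-14) + (1/6)·3 = -6.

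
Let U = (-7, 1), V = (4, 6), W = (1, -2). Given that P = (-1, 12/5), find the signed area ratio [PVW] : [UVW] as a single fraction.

[UVW] = ½·((-7)·(6−(-2)) + 4·(-2−1) + 1·(1−6)) = ½·(-56 − 12 − 5) = -73/2.
[PVW] = ½·((-1)·(6−(-2)) + 4·(-2−(12/5)) + 1·(12/5−6)) = ½·(-8 − 88/5 − 18/5) = -73/5, so the ratio is (-73/5)/(-73/2) = 2/5.

2/5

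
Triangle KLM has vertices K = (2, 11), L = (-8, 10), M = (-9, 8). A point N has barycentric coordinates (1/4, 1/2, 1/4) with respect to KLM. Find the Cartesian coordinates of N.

(-23/4, 39/4)

N = (1/4)·K + (1/2)·L + (1/4)·M.
x-coordinate: (1/4)·2 + (1/2)·(-8) + (1/4)·(-9) = -23/4.
y-coordinate: (1/4)·11 + (1/2)·10 + (1/4)·8 = 39/4.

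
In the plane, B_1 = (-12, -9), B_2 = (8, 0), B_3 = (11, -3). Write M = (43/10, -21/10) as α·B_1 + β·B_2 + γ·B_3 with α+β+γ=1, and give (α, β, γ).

Signed area of the reference triangle: [B_1B_2B_3] = ½·((-12)·(0−(-3)) + 8·(-3−(-9)) + 11·(-9−0)) = ½·(-36 + 48 − 99) = -87/2.
[MB_2B_3] = ½·((43/10)·(0−(-3)) + 8·(-3−(-21/10)) + 11·(-21/10−0)) = ½·(129/10 − 36/5 − 231/10) = -87/10, so the B_1-coordinate is (-87/10)/(-87/2) = 1/5.
[B_1MB_3] = ½·((-12)·(-21/10−(-3)) + (43/10)·(-3−(-9)) + 11·(-9−(-21/10))) = ½·(-54/5 + 129/5 − 759/10) = -609/20, so the B_2-coordinate is 7/10.
[B_1B_2M] = ½·((-12)·(0−(-21/10)) + 8·(-21/10−(-9)) + (43/10)·(-9−0)) = ½·(-126/5 + 276/5 − 387/10) = -87/20, so the B_3-coordinate is 1/10.

(1/5, 7/10, 1/10)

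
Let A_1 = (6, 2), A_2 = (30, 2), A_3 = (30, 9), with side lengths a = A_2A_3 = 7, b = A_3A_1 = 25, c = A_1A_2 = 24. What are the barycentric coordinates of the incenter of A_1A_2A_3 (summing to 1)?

The incenter has barycentric coordinates proportional to the opposite side lengths: (7 : 25 : 24).
Normalizing by 7+25+24 = 56 gives (1/8, 25/56, 3/7).

(1/8, 25/56, 3/7)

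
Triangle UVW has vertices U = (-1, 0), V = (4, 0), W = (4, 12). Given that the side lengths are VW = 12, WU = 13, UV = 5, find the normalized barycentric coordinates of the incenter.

The incenter has barycentric coordinates proportional to the opposite side lengths: (12 : 13 : 5).
Normalizing by 12+13+5 = 30 gives (2/5, 13/30, 1/6).

(2/5, 13/30, 1/6)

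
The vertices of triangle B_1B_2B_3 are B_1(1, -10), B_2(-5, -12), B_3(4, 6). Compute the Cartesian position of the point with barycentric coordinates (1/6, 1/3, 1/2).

M = (1/6)·B_1 + (1/3)·B_2 + (1/2)·B_3.
x-coordinate: (1/6)·1 + (1/3)·(-5) + (1/2)·4 = 1/2.
y-coordinate: (1/6)·(-10) + (1/3)·(-12) + (1/2)·6 = -8/3.

(1/2, -8/3)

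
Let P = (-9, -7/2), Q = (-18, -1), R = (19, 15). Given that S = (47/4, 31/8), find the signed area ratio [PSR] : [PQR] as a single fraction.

-3/4

[PQR] = ½·((-9)·(-1−15) + (-18)·(15−(-7/2)) + 19·(-7/2−(-1))) = ½·(144 − 333 − 95/2) = -473/4.
[PSR] = ½·((-9)·(31/8−15) + (47/4)·(15−(-7/2)) + 19·(-7/2−(31/8))) = ½·(801/8 + 1739/8 − 1121/8) = 1419/16, so the ratio is (1419/16)/(-473/4) = -3/4.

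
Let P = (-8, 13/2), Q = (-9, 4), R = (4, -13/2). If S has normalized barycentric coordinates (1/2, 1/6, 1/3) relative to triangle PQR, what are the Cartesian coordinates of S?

(-25/6, 7/4)

S = (1/2)·P + (1/6)·Q + (1/3)·R.
x-coordinate: (1/2)·(-8) + (1/6)·(-9) + (1/3)·4 = -25/6.
y-coordinate: (1/2)·(13/2) + (1/6)·4 + (1/3)·(-13/2) = 7/4.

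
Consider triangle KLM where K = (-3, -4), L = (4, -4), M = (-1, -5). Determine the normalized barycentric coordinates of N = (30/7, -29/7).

Signed area of the reference triangle: [KLM] = ½·((-3)·(-4−(-5)) + 4·(-5−(-4)) + (-1)·(-4−(-4))) = ½·(-3 − 4 + 0) = -7/2.
[NLM] = ½·((30/7)·(-4−(-5)) + 4·(-5−(-29/7)) + (-1)·(-29/7−(-4))) = ½·(30/7 − 24/7 + 1/7) = 1/2, so the K-coordinate is (1/2)/(-7/2) = -1/7.
[KNM] = ½·((-3)·(-29/7−(-5)) + (30/7)·(-5−(-4)) + (-1)·(-4−(-29/7))) = ½·(-18/7 − 30/7 − 1/7) = -7/2, so the L-coordinate is 1.
[KLN] = ½·((-3)·(-4−(-29/7)) + 4·(-29/7−(-4)) + (30/7)·(-4−(-4))) = ½·(-3/7 − 4/7 + 0) = -1/2, so the M-coordinate is 1/7.

(-1/7, 1, 1/7)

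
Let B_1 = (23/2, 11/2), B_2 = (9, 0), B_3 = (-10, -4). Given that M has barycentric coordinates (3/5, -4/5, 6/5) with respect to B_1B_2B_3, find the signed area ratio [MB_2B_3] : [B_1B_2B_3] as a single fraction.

The signed ratio [MB_2B_3]/[B_1B_2B_3] equals the barycentric coordinate of M at vertex B_1, which is 3/5.

3/5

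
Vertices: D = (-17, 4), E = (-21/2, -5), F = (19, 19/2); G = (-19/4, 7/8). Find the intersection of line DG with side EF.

Barycentric coordinates of G with respect to DEF: (1/4, 1/2, 1/4).
On side EF the D-coordinate is zero; dropping G's D-weight 1/4 and renormalizing the remaining 1/2 : 1/4 gives weights 2/3, 1/3 on E, F.
H = (2/3)·(-21/2, -5) + (1/3)·(19, 19/2) = (-2/3, -1/6).

(-2/3, -1/6)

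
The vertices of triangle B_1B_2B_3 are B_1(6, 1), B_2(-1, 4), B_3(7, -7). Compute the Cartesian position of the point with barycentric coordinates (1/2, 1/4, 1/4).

(9/2, -1/4)

M = (1/2)·B_1 + (1/4)·B_2 + (1/4)·B_3.
x-coordinate: (1/2)·6 + (1/4)·(-1) + (1/4)·7 = 9/2.
y-coordinate: (1/2)·1 + (1/4)·4 + (1/4)·(-7) = -1/4.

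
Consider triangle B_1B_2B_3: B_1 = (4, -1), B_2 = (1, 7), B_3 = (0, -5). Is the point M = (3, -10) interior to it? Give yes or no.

Barycentric coordinates of M: (41/44, -8/11, 35/44).
The three coordinates are positive, negative, positive; a point is interior exactly when all three are positive.

no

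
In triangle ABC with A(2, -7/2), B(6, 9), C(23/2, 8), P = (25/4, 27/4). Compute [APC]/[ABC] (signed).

2/3

[ABC] = ½·(2·(9−8) + 6·(8−(-7/2)) + (23/2)·(-7/2−9)) = ½·(2 + 69 − 575/4) = -291/8.
[APC] = ½·(2·(27/4−8) + (25/4)·(8−(-7/2)) + (23/2)·(-7/2−(27/4))) = ½·(-5/2 + 575/8 − 943/8) = -97/4, so the ratio is (-97/4)/(-291/8) = 2/3.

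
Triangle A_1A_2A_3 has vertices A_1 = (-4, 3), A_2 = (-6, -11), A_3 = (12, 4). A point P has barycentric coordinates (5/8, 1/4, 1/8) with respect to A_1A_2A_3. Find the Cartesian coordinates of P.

(-5/2, -3/8)

P = (5/8)·A_1 + (1/4)·A_2 + (1/8)·A_3.
x-coordinate: (5/8)·(-4) + (1/4)·(-6) + (1/8)·12 = -5/2.
y-coordinate: (5/8)·3 + (1/4)·(-11) + (1/8)·4 = -3/8.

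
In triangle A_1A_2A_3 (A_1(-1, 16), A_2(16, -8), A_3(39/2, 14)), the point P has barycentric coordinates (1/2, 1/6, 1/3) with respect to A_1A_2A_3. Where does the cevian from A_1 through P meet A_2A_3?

(55/3, 20/3)

Line A_1P meets A_2A_3 where the A_1-coordinate vanishes; zeroing P's A_1-weight and renormalizing leaves A_2, A_3-weights 1/6 : 1/3 → (1/3, 2/3).
So Q = (1/3)·A_2 + (2/3)·A_3 = (55/3, 20/3).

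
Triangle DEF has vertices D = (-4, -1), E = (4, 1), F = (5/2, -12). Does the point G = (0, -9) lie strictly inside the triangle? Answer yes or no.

no

Barycentric coordinates of G: (37/101, -8/101, 72/101).
The three coordinates are positive, negative, positive; a point is interior exactly when all three are positive.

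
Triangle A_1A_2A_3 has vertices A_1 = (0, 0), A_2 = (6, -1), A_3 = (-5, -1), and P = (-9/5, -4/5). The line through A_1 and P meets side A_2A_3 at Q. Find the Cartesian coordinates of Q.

Barycentric coordinates of P with respect to A_1A_2A_3: (1/5, 1/5, 3/5).
On side A_2A_3 the A_1-coordinate is zero; dropping P's A_1-weight 1/5 and renormalizing the remaining 1/5 : 3/5 gives weights 1/4, 3/4 on A_2, A_3.
Q = (1/4)·(6, -1) + (3/4)·(-5, -1) = (-9/4, -1).

(-9/4, -1)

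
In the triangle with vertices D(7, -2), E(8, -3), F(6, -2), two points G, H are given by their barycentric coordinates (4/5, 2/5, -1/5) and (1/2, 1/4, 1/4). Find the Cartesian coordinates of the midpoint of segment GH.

(73/10, -93/40)

Barycentric coordinates of the midpoint are the average: (13/20, 13/40, 1/40).
Converting: (13/20)·D + (13/40)·E + (1/40)·F = (73/10, -93/40).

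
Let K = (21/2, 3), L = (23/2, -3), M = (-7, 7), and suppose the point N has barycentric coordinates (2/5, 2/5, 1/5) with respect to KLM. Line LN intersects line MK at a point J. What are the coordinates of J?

Line LN meets MK where the L-coordinate vanishes; zeroing N's L-weight and renormalizing leaves M, K-weights 1/5 : 2/5 → (1/3, 2/3).
So J = (1/3)·M + (2/3)·K = (14/3, 13/3).

(14/3, 13/3)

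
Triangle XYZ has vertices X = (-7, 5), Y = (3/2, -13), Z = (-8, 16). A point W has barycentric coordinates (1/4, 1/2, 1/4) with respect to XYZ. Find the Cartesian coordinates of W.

(-3, -5/4)

W = (1/4)·X + (1/2)·Y + (1/4)·Z.
x-coordinate: (1/4)·(-7) + (1/2)·(3/2) + (1/4)·(-8) = -3.
y-coordinate: (1/4)·5 + (1/2)·(-13) + (1/4)·16 = -5/4.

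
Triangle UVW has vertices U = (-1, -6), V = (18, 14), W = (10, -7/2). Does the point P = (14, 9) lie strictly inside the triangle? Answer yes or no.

Barycentric coordinates of P: (4/23, 17/23, 2/23).
The three coordinates are positive, positive, positive; a point is interior exactly when all three are positive.

yes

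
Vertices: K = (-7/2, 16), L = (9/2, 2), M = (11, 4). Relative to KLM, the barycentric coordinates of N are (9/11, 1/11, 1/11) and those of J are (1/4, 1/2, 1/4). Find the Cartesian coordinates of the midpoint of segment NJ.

(235/176, 108/11)

Barycentric coordinates of the midpoint are the average: (47/88, 13/44, 15/88).
Converting: (47/88)·K + (13/44)·L + (15/88)·M = (235/176, 108/11).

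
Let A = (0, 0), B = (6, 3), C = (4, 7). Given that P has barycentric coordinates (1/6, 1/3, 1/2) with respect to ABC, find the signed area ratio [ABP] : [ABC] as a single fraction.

1/2

The signed ratio [ABP]/[ABC] equals the barycentric coordinate of P at vertex C, which is 1/2.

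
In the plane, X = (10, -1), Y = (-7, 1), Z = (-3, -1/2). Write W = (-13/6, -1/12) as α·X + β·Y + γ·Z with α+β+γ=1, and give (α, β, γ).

(1/6, 1/3, 1/2)

Signed area of the reference triangle: [XYZ] = ½·(10·(1−(-1/2)) + (-7)·(-1/2−(-1)) + (-3)·(-1−1)) = ½·(15 − 7/2 + 6) = 35/4.
[WYZ] = ½·((-13/6)·(1−(-1/2)) + (-7)·(-1/2−(-1/12)) + (-3)·(-1/12−1)) = ½·(-13/4 + 35/12 + 13/4) = 35/24, so the X-coordinate is (35/24)/(35/4) = 1/6.
[XWZ] = ½·(10·(-1/12−(-1/2)) + (-13/6)·(-1/2−(-1)) + (-3)·(-1−(-1/12))) = ½·(25/6 − 13/12 + 11/4) = 35/12, so the Y-coordinate is 1/3.
[XYW] = ½·(10·(1−(-1/12)) + (-7)·(-1/12−(-1)) + (-13/6)·(-1−1)) = ½·(65/6 − 77/12 + 13/3) = 35/8, so the Z-coordinate is 1/2.
Check: 1/6 + 1/3 + 1/2 = 1.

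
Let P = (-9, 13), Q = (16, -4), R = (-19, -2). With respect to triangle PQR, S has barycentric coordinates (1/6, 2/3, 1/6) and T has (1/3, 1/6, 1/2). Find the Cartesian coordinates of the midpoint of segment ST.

(-23/12, 11/12)

Barycentric coordinates of the midpoint are the average: (1/4, 5/12, 1/3).
Converting: (1/4)·P + (5/12)·Q + (1/3)·R = (-23/12, 11/12).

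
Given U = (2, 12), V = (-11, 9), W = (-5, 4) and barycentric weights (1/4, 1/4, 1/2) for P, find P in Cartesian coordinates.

(-19/4, 29/4)

P = (1/4)·U + (1/4)·V + (1/2)·W.
x-coordinate: (1/4)·2 + (1/4)·(-11) + (1/2)·(-5) = -19/4.
y-coordinate: (1/4)·12 + (1/4)·9 + (1/2)·4 = 29/4.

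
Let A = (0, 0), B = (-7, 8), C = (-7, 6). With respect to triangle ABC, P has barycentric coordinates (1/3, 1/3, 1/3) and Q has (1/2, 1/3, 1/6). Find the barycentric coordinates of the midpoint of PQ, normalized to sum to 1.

(5/12, 1/3, 1/4)

Since both coordinate triples sum to 1, the midpoint's barycentrics are the componentwise average.
(1/3+1/2)/2 = 5/12; similarly 1/3 and 1/4.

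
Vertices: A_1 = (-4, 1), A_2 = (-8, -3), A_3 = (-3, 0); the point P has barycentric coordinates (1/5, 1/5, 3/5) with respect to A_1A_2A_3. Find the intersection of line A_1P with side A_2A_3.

Line A_1P meets A_2A_3 where the A_1-coordinate vanishes; zeroing P's A_1-weight and renormalizing leaves A_2, A_3-weights 1/5 : 3/5 → (1/4, 3/4).
So Q = (1/4)·A_2 + (3/4)·A_3 = (-17/4, -3/4).

(-17/4, -3/4)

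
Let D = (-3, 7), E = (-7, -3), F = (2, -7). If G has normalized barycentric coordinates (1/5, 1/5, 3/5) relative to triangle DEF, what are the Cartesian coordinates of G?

(-4/5, -17/5)

G = (1/5)·D + (1/5)·E + (3/5)·F.
x-coordinate: (1/5)·(-3) + (1/5)·(-7) + (3/5)·2 = -4/5.
y-coordinate: (1/5)·7 + (1/5)·(-3) + (3/5)·(-7) = -17/5.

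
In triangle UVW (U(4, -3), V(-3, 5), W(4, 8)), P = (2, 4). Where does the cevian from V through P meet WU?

Barycentric coordinates of P with respect to UVW: (2/7, 2/7, 3/7).
On side WU the V-coordinate is zero; dropping P's V-weight 2/7 and renormalizing the remaining 3/7 : 2/7 gives weights 3/5, 2/5 on W, U.
Q = (3/5)·(4, 8) + (2/5)·(4, -3) = (4, 18/5).

(4, 18/5)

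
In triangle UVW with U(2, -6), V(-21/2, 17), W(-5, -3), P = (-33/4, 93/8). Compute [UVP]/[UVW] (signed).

[UVW] = ½·(2·(17−(-3)) + (-21/2)·(-3−(-6)) + (-5)·(-6−17)) = ½·(40 − 63/2 + 115) = 247/4.
[UVP] = ½·(2·(17−(93/8)) + (-21/2)·(93/8−(-6)) + (-33/4)·(-6−17)) = ½·(43/4 − 2961/16 + 759/4) = 247/32, so the ratio is (247/32)/(247/4) = 1/8.

1/8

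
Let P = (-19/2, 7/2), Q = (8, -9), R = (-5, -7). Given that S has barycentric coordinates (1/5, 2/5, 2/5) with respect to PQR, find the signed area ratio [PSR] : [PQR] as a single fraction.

The signed ratio [PSR]/[PQR] equals the barycentric coordinate of S at vertex Q, which is 2/5.

2/5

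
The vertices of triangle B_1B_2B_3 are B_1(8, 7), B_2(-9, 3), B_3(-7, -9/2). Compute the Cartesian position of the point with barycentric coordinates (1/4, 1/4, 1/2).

(-15/4, 1/4)

M = (1/4)·B_1 + (1/4)·B_2 + (1/2)·B_3.
x-coordinate: (1/4)·8 + (1/4)·(-9) + (1/2)·(-7) = -15/4.
y-coordinate: (1/4)·7 + (1/4)·3 + (1/2)·(-9/2) = 1/4.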